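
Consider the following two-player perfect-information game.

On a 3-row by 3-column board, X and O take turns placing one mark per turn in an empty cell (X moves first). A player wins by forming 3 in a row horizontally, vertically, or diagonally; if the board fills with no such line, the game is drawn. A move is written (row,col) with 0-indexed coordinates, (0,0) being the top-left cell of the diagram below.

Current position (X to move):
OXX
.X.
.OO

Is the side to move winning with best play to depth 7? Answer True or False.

[OXX/.X./.OO] X move#1: (1,0):-1/OXX/XX./.OO, (1,2):-1/OXX/.XX/.OO, (2,0):+1/OXX/.X./XOO*
[OXX/.X./XOO] end (terminal -1, O#2); searched OXX/.X./.OO to 7

X winning at [OXX/.X./.OO]: True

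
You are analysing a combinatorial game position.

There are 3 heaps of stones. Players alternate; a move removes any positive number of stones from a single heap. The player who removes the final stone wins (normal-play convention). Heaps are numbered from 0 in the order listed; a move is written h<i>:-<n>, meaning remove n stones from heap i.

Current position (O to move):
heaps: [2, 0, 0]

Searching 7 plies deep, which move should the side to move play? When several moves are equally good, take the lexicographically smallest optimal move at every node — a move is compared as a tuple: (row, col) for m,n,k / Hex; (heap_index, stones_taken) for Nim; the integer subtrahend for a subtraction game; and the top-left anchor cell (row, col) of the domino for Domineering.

[(2,0,0)] O move#1: h0:-1:-1/(1,0,0), h0:-2:+1/(0,0,0)*
[(0,0,0)] end (terminal -1, X#2); searched (2,0,0) to 7

O's best at [(2,0,0)]: h0:-2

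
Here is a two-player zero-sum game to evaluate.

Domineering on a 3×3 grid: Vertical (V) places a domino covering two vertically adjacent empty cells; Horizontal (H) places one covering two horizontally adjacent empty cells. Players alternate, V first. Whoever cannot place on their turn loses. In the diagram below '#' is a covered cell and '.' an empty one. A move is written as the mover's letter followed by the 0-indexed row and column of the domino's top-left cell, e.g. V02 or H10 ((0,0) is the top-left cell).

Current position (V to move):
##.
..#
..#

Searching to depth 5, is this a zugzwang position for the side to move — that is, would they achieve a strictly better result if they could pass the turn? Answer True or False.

[##./..#/..#] V move#1: V10:+1/##./#.#/#.#*, V11:+1/##./.##/.##
[##./#.#/#.#] end (terminal -1, H#2); searched ##./..#/..# to 5
if V skipped the turn, H would face:
~ [##./..#/..#] H move#1: H10:+1/##./###/..#*, H20:+1/##./..#/###
~ [##./###/..#] end (terminal -1, V#2); searched ##./..#/..# to 5
compare (V): move=+1 vs pass=-1

zugzwang(##./..#/..#, V) = False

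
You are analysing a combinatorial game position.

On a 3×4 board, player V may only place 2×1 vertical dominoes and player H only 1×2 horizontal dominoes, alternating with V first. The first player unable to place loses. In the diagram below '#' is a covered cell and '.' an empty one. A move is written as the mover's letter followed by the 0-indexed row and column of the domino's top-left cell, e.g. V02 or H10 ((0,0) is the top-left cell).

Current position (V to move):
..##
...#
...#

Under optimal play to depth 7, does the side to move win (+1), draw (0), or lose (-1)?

[..##/...#/...#] V move#1: V00:-1/#.##/#..#/...#, V01:+1/.###/.#.#/...#*, V10:-1/..##/#..#/#..#, V11:+1/..##/.#.#/.#.#, V12:-1/..##/..##/..##
[.###/.#.#/...#] H move#2: H20:-1/.###/.#.#/##.#*, H21:-1/.###/.#.#/.###
[.###/.#.#/##.#] V move#3: V00:+1/####/##.#/##.#*, V12:+1/.###/.###/####
[####/##.#/##.#] end (terminal -1, H#4); searched ..##/...#/...# to 7

value(..##/...#/...#, V) = +1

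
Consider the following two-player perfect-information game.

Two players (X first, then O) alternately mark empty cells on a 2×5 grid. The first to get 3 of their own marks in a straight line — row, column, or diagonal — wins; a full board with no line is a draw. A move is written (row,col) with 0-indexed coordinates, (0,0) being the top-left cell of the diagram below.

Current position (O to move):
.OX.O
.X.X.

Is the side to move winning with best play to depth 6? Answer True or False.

O winning at [.OX.O/.X.X.]: False

p1 O@[.OX.O/.X.X.]: (0,0)[OOX.O/.X.X.]-1 (0,3)[.OXOO/.X.X.]-1 (1,0)[.OX.O/OX.X.]-1 (1,2)[.OX.O/.XOX.]+0* (1,4)[.OX.O/.X.XO]-1
p2 X@[.OX.O/.XOX.]: (0,0)[XOX.O/.XOX.]+0* (0,3)[.OXXO/.XOX.]+0 (1,0)[.OX.O/XXOX.]+0 (1,4)[.OX.O/.XOXX]+0
p3 O@[XOX.O/.XOX.]: (0,3)[XOXOO/.XOX.]+0* (1,0)[XOX.O/OXOX.]+0 (1,4)[XOX.O/.XOXO]+0
p4 X@[XOXOO/.XOX.]: (1,0)[XOXOO/XXOX.]+0* (1,4)[XOXOO/.XOXX]+0
p5 O@[XOXOO/XXOX.]: (1,4)[XOXOO/XXOXO]+0*
p6 X@[XOXOO/XXOXO] terminal +0; root [.OX.O/.X.X.] d6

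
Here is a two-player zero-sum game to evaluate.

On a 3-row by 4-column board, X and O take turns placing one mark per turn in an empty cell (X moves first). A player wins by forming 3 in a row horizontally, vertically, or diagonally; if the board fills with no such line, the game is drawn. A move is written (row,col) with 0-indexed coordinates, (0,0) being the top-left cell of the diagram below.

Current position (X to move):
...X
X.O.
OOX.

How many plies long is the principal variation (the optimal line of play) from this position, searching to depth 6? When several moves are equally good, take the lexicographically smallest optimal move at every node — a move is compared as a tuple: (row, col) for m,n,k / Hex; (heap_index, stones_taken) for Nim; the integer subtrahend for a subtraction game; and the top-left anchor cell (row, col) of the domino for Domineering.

PV length from [...X/X.O./OOX.]: 6 plies

p1 X@[...X/X.O./OOX.]: (0,0)[X..X/X.O./OOX.]-1 (0,1)[.X.X/X.O./OOX.]+0* (0,2)[..XX/X.O./OOX.]-1 (1,1)[...X/XXO./OOX.]+0 (1,3)[...X/X.OX/OOX.]+0 (2,3)[...X/X.O./OOXX]+0
p2 O@[.X.X/X.O./OOX.]: (0,0)[OX.X/X.O./OOX.]-1 (0,2)[.XOX/X.O./OOX.]+0* (1,1)[.X.X/XOO./OOX.]-1 (1,3)[.X.X/X.OO/OOX.]-1 (2,3)[.X.X/X.O./OOXO]-1
p3 X@[.XOX/X.O./OOX.]: (0,0)[XXOX/X.O./OOX.]-1 (1,1)[.XOX/XXO./OOX.]+0* (1,3)[.XOX/X.OX/OOX.]-1 (2,3)[.XOX/X.O./OOXX]-1
p4 O@[.XOX/XXO./OOX.]: (0,0)[OXOX/XXO./OOX.]+0* (1,3)[.XOX/XXOO/OOX.]-1 (2,3)[.XOX/XXO./OOXO]-1
p5 X@[OXOX/XXO./OOX.]: (1,3)[OXOX/XXOX/OOX.]+0* (2,3)[OXOX/XXO./OOXX]+0
p6 O@[OXOX/XXOX/OOX.]: (2,3)[OXOX/XXOX/OOXO]+0*
p7 X@[OXOX/XXOX/OOXO] terminal +0; root [...X/X.O./OOX.] d6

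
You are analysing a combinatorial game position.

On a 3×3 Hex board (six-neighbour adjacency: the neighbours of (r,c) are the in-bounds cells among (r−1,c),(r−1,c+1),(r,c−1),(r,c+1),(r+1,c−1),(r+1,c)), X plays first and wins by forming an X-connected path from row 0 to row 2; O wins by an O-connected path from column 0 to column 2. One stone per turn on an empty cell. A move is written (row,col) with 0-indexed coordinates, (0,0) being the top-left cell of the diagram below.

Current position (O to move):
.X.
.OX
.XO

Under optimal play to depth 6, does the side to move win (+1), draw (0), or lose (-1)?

ply 1, O at .X./.OX/.XO | (0,0)=-1→OX./.OX/.XO; (0,2)=+1→.XO/.OX/.XO*; (1,0)=-1→.X./OOX/.XO; (2,0)=-1→.X./.OX/OXO
ply 2, X at .XO/.OX/.XO | (0,0)=-1→XXO/.OX/.XO*; (1,0)=-1→.XO/XOX/.XO; (2,0)=-1→.XO/.OX/XXO
ply 3, O at XXO/.OX/.XO | (1,0)=+1→XXO/OOX/.XO*; (2,0)=+1→XXO/.OX/OXO
ply 4: XXO/OOX/.XO is terminal -1 (X); from .X./.OX/.XO depth 6

value(.X./.OX/.XO, O) = +1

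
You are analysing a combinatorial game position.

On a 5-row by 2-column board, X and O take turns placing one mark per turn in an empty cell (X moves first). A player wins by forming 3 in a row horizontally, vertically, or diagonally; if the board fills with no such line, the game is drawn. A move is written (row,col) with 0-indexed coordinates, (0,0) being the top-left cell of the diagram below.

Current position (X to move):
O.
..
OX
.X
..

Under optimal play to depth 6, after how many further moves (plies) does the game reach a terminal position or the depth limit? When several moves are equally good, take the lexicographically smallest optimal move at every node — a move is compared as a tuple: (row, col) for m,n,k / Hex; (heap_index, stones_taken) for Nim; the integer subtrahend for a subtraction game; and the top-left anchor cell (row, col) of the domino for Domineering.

PV length from [O./../OX/.X/..]: 3 plies

[O./../OX/.X/..] X move#1: (0,1):-1/OX/../OX/.X/.., (1,0):+1/O./X./OX/.X/..*, (1,1):+1/O./.X/OX/.X/.., (3,0):-1/O./../OX/XX/.., (4,0):-1/O./../OX/.X/X., (4,1):+1/O./../OX/.X/.X
[O./X./OX/.X/..] O move#2: (0,1):-1/OO/X./OX/.X/..*, (1,1):-1/O./XO/OX/.X/.., (3,0):-1/O./X./OX/OX/.., (4,0):-1/O./X./OX/.X/O., (4,1):-1/O./X./OX/.X/.O
[OO/X./OX/.X/..] X move#3: (1,1):+1/OO/XX/OX/.X/..*, (3,0):+1/OO/X./OX/XX/.., (4,0):+1/OO/X./OX/.X/X., (4,1):+1/OO/X./OX/.X/.X
[OO/XX/OX/.X/..] end (terminal -1, O#4); searched O./../OX/.X/.. to 6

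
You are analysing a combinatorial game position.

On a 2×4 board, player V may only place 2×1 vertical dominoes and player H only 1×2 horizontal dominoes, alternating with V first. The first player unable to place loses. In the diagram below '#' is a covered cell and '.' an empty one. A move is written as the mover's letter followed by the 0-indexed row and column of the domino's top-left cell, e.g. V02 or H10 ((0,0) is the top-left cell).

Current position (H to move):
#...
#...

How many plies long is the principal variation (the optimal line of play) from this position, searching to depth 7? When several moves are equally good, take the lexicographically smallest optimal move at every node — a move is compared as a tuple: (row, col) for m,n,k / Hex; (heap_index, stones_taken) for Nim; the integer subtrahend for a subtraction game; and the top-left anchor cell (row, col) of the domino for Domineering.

[#.../#...] H move#1: H01:+1/###./#...*, H02:+1/#.##/#..., H11:+1/#.../###., H12:+1/#.../#.##
[###./#...] V move#2: V03:-1/####/#..#*
[####/#..#] H move#3: H11:+1/####/####*
[####/####] end (terminal -1, V#4); searched #.../#... to 7

PV length from [#.../#...]: 3 plies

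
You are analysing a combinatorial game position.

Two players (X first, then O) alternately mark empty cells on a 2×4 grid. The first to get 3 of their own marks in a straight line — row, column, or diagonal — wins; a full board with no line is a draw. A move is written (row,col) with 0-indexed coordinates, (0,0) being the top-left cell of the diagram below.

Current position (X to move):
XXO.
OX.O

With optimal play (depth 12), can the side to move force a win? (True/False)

p1 X@[XXO./OX.O]: (0,3)[XXOX/OX.O]+0* (1,2)[XXO./OXXO]+0
p2 O@[XXOX/OX.O]: (1,2)[XXOX/OXOO]+0*
p3 X@[XXOX/OXOO] terminal +0; root [XXO./OX.O] d12

X winning at [XXO./OX.O]: False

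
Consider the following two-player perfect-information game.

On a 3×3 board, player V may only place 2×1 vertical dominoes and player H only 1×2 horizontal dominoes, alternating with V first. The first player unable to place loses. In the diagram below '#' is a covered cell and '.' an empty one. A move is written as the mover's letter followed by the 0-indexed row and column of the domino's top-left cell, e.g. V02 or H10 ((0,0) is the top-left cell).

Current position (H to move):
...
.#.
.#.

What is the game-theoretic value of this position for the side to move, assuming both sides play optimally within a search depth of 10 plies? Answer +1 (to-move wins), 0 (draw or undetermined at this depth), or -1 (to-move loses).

ply 1, H at .../.#./.#. | H00=-1→##./.#./.#.*; H01=-1→.##/.#./.#.
ply 2, V at ##./.#./.#. | V02=+1→###/.##/.#.*; V10=+1→##./##./##.; V12=+1→##./.##/.##
ply 3: ###/.##/.#. is terminal -1 (H); from .../.#./.#. depth 10

value(.../.#./.#., H) = -1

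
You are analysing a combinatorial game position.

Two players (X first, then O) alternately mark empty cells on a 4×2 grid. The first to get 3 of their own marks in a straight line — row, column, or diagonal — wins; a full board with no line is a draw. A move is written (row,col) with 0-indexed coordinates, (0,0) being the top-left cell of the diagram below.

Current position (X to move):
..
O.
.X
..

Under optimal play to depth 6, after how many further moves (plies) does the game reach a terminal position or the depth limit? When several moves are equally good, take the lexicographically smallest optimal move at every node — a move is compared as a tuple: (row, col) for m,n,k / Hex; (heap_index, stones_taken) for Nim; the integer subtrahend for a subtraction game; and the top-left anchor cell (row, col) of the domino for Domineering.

PV length from [../O./.X/..]: 3 plies

p1 X@[../O./.X/..]: (0,0)[X./O./.X/..]+0 (0,1)[.X/O./.X/..]+0 (1,1)[../OX/.X/..]+1* (2,0)[../O./XX/..]+0 (3,0)[../O./.X/X.]+0 (3,1)[../O./.X/.X]+0
p2 O@[../OX/.X/..]: (0,0)[O./OX/.X/..]-1* (0,1)[.O/OX/.X/..]-1 (2,0)[../OX/OX/..]-1 (3,0)[../OX/.X/O.]-1 (3,1)[../OX/.X/.O]-1
p3 X@[O./OX/.X/..]: (0,1)[OX/OX/.X/..]+1* (2,0)[O./OX/XX/..]+1 (3,0)[O./OX/.X/X.]-1 (3,1)[O./OX/.X/.X]+1
p4 O@[OX/OX/.X/..] terminal -1; root [../O./.X/..] d6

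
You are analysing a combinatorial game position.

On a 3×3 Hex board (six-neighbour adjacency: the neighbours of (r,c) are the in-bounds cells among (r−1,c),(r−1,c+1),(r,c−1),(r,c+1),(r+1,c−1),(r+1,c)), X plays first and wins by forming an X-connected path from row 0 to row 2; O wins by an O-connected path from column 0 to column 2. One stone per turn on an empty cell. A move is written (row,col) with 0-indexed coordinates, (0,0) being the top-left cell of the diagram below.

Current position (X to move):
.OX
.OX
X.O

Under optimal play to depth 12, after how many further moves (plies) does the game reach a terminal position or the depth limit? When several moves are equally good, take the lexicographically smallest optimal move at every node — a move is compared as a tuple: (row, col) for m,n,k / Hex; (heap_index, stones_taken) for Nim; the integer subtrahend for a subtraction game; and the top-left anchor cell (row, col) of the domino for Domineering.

PV length from [.OX/.OX/X.O]: 3 plies

ply 1, X at .OX/.OX/X.O | (0,0)=+1→XOX/.OX/X.O*; (1,0)=+1→.OX/XOX/X.O; (2,1)=+1→.OX/.OX/XXO
ply 2, O at XOX/.OX/X.O | (1,0)=-1→XOX/OOX/X.O*; (2,1)=-1→XOX/.OX/XOO
ply 3, X at XOX/OOX/X.O | (2,1)=+1→XOX/OOX/XXO*
ply 4: XOX/OOX/XXO is terminal -1 (O); from .OX/.OX/X.O depth 12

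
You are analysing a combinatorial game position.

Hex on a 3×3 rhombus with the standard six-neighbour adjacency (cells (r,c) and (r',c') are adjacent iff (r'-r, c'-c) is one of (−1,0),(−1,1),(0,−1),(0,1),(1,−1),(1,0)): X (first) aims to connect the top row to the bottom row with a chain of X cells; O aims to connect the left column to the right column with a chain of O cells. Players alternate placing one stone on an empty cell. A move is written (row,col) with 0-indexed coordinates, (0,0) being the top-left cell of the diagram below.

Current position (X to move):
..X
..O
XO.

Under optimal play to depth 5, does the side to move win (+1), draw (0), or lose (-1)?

p1 X@[..X/..O/XO.]: (0,0)[X.X/..O/XO.]+1* (0,1)[.XX/..O/XO.]+1 (1,0)[..X/X.O/XO.]+1 (1,1)[..X/.XO/XO.]+1 (2,2)[..X/..O/XOX]+1
p2 O@[X.X/..O/XO.]: (0,1)[XOX/..O/XO.]-1* (1,0)[X.X/O.O/XO.]-1 (1,1)[X.X/.OO/XO.]-1 (2,2)[X.X/..O/XOO]-1
p3 X@[XOX/..O/XO.]: (1,0)[XOX/X.O/XO.]+1* (1,1)[XOX/.XO/XO.]+1 (2,2)[XOX/..O/XOX]+1
p4 O@[XOX/X.O/XO.] terminal -1; root [..X/..O/XO.] d5

value(..X/..O/XO., X) = +1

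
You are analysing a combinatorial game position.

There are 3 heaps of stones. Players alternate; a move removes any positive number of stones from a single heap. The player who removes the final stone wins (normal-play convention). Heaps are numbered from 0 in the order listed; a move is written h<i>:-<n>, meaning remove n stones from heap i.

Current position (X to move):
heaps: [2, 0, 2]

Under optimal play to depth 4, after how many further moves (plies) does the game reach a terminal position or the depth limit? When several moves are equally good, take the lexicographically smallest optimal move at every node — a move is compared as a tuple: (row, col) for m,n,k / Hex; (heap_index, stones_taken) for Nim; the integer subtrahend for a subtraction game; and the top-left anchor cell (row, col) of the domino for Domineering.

PV length from [(2,0,2)]: 4 plies

[(2,0,2)] X move#1: h0:-1:-1/(1,0,2)*, h0:-2:-1/(0,0,2), h2:-1:-1/(2,0,1), h2:-2:-1/(2,0,0)
[(1,0,2)] O move#2: h0:-1:-1/(0,0,2), h2:-1:+1/(1,0,1)*, h2:-2:-1/(1,0,0)
[(1,0,1)] X move#3: h0:-1:-1/(0,0,1)*, h2:-1:-1/(1,0,0)
[(0,0,1)] O move#4: h2:-1:+1/(0,0,0)*
[(0,0,0)] end (terminal -1, X#5); searched (2,0,2) to 4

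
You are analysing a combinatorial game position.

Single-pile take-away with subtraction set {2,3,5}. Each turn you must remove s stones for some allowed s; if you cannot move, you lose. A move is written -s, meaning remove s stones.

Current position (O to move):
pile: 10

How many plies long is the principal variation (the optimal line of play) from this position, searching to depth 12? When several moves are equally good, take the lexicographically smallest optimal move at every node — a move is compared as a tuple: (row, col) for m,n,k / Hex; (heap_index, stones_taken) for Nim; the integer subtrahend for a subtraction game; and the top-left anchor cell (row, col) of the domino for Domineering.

PV length from [10]: 3 plies

p1 O@[10]: -2[8]+1* -3[7]+1 -5[5]-1
p2 X@[8]: -2[6]-1* -3[5]-1 -5[3]-1
p3 O@[6]: -2[4]-1 -3[3]-1 -5[1]+1*
p4 X@[1] terminal -1; root [10] d12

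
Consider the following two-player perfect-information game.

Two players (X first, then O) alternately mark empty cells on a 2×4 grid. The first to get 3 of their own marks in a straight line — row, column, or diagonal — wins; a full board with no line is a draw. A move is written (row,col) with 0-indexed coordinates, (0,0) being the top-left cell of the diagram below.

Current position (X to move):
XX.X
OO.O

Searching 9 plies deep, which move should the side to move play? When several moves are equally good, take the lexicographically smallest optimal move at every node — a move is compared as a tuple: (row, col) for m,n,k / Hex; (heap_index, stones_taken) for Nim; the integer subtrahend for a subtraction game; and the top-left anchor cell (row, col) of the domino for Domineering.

[XX.X/OO.O] X move#1: (0,2):+1/XXXX/OO.O*, (1,2):+0/XX.X/OOXO
[XXXX/OO.O] end (terminal -1, O#2); searched XX.X/OO.O to 9

X's best at [XX.X/OO.O]: (0,2)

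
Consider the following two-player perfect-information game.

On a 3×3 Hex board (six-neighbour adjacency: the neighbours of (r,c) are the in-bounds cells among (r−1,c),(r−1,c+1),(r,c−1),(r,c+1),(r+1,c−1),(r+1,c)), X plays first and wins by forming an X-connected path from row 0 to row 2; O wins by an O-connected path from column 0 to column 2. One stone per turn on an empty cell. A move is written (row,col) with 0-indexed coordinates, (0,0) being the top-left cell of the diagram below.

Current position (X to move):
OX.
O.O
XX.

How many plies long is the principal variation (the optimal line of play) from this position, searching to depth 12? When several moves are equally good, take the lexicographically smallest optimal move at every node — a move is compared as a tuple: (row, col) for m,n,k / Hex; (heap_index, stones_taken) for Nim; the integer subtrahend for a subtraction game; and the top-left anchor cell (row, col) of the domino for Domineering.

ply 1, X at OX./O.O/XX. | (0,2)=-1→OXX/O.O/XX.; (1,1)=+1→OX./OXO/XX.*; (2,2)=-1→OX./O.O/XXX
ply 2: OX./OXO/XX. is terminal -1 (O); from OX./O.O/XX. depth 12

PV length from [OX./O.O/XX.]: 1 ply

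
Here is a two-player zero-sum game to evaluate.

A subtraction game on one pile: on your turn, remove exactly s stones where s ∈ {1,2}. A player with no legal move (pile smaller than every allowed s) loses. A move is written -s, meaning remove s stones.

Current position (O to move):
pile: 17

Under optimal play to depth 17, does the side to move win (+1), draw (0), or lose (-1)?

value(17, O) = +1

[17] O move#1: -1:-1/16, -2:+1/15*
[15] X move#2: -1:-1/14*, -2:-1/13
[14] O move#3: -1:-1/13, -2:+1/12*
[12] X move#4: -1:-1/11*, -2:-1/10
[11] O move#5: -1:-1/10, -2:+1/9*
[9] X move#6: -1:-1/8*, -2:-1/7
[8] O move#7: -1:-1/7, -2:+1/6*
[6] X move#8: -1:-1/5*, -2:-1/4
[5] O move#9: -1:-1/4, -2:+1/3*
[3] X move#10: -1:-1/2*, -2:-1/1
[2] O move#11: -1:-1/1, -2:+1/0*
[0] end (terminal -1, X#12); searched 17 to 17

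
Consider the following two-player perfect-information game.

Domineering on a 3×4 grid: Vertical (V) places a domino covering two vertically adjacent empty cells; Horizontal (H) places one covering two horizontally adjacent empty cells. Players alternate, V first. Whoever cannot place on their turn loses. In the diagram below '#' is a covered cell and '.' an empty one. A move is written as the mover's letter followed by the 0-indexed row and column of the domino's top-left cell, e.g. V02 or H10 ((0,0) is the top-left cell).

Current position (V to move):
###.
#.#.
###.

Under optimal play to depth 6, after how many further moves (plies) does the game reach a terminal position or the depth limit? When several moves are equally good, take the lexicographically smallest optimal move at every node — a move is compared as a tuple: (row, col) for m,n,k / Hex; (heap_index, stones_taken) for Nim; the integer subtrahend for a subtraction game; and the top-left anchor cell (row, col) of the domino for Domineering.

p1 V@[###./#.#./###.]: V03[####/#.##/###.]+1* V13[###./#.##/####]+1
p2 H@[####/#.##/###.] terminal -1; root [###./#.#./###.] d6

PV length from [###./#.#./###.]: 1 ply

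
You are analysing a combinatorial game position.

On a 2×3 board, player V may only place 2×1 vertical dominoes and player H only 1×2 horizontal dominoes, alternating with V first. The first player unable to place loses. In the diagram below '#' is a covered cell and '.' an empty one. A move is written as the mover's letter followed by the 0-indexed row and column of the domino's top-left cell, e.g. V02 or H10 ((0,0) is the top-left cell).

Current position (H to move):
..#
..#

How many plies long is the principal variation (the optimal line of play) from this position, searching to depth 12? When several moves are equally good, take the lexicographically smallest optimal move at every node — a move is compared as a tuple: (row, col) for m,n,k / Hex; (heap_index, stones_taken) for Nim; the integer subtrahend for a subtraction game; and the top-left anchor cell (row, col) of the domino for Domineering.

PV length from [..#/..#]: 1 ply

[..#/..#] H move#1: H00:+1/###/..#*, H10:+1/..#/###
[###/..#] end (terminal -1, V#2); searched ..#/..# to 12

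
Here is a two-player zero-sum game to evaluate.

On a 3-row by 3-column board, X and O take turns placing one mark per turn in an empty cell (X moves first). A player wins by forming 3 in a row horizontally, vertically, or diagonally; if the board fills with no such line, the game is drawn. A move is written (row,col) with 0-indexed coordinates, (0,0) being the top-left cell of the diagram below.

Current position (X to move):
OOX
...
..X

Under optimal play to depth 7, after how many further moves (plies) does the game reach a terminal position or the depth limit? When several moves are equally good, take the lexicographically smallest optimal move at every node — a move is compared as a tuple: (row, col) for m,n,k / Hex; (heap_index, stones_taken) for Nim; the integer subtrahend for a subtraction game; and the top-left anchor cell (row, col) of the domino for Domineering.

p1 X@[OOX/.../..X]: (1,0)[OOX/X../..X]+1* (1,1)[OOX/.X./..X]+1 (1,2)[OOX/..X/..X]+1 (2,0)[OOX/.../X.X]+1 (2,1)[OOX/.../.XX]+1
p2 O@[OOX/X../..X]: (1,1)[OOX/XO./..X]-1* (1,2)[OOX/X.O/..X]-1 (2,0)[OOX/X../O.X]-1 (2,1)[OOX/X../.OX]-1
p3 X@[OOX/XO./..X]: (1,2)[OOX/XOX/..X]+1* (2,0)[OOX/XO./X.X]-1 (2,1)[OOX/XO./.XX]+1
p4 O@[OOX/XOX/..X] terminal -1; root [OOX/.../..X] d7

PV length from [OOX/.../..X]: 3 plies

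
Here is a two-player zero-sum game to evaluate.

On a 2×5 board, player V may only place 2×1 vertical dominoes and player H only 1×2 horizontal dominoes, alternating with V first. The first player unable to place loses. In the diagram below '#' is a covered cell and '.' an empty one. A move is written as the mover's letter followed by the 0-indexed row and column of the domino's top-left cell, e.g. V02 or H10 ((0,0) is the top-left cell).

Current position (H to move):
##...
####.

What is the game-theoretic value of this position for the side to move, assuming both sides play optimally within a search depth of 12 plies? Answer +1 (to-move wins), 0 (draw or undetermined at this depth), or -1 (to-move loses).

p1 H@[##.../####.]: H02[####./####.]-1 H03[##.##/####.]+1*
p2 V@[##.##/####.] terminal -1; root [##.../####.] d12

value(##.../####., H) = +1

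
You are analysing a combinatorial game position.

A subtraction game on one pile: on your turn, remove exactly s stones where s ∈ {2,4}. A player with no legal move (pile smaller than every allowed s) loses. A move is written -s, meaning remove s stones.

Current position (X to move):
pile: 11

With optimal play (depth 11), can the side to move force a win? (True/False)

[11] X move#1: -2:-1/9, -4:+1/7*
[7] O move#2: -2:-1/5*, -4:-1/3
[5] X move#3: -2:-1/3, -4:+1/1*
[1] end (terminal -1, O#4); searched 11 to 11

X winning at [11]: True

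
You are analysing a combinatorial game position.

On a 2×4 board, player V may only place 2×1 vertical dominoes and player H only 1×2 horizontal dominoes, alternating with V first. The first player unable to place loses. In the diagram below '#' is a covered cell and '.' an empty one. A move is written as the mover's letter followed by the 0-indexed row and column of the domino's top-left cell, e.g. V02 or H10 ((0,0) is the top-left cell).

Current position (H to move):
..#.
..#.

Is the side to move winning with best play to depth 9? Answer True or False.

[..#./..#.] H move#1: H00:+1/###./..#.*, H10:+1/..#./###.
[###./..#.] V move#2: V03:-1/####/..##*
[####/..##] H move#3: H10:+1/####/####*
[####/####] end (terminal -1, V#4); searched ..#./..#. to 9

H winning at [..#./..#.]: True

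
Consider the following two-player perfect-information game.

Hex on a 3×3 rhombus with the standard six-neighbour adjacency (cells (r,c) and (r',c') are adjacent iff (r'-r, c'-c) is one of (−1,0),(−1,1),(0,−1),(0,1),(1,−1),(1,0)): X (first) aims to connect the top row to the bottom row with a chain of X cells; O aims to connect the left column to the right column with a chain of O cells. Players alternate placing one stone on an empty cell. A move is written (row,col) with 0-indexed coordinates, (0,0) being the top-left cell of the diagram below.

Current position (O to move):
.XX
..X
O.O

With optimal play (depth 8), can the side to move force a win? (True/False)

[.XX/..X/O.O] O move#1: (0,0):-1/OXX/..X/O.O, (1,0):-1/.XX/O.X/O.O, (1,1):-1/.XX/.OX/O.O, (2,1):+1/.XX/..X/OOO*
[.XX/..X/OOO] end (terminal -1, X#2); searched .XX/..X/O.O to 8

O winning at [.XX/..X/O.O]: True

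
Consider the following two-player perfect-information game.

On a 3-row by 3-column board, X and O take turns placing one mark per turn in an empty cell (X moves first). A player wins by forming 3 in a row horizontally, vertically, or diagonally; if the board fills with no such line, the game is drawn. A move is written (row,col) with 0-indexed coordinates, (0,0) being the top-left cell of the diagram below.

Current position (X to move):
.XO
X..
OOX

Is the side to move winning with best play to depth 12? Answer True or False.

X winning at [.XO/X../OOX]: True

ply 1, X at .XO/X../OOX | (0,0)=-1→XXO/X../OOX; (1,1)=+1→.XO/XX./OOX*; (1,2)=-1→.XO/X.X/OOX
ply 2, O at .XO/XX./OOX | (0,0)=-1→OXO/XX./OOX*; (1,2)=-1→.XO/XXO/OOX
ply 3, X at OXO/XX./OOX | (1,2)=+1→OXO/XXX/OOX*
ply 4: OXO/XXX/OOX is terminal -1 (O); from .XO/X../OOX depth 12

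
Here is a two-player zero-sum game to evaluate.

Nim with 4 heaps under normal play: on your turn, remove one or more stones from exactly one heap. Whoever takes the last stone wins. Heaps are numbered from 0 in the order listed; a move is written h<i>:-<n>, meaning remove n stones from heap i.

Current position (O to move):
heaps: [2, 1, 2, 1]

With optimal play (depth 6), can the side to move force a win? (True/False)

[(2,1,2,1)] O move#1: h0:-1:-1/(1,1,2,1)*, h0:-2:-1/(0,1,2,1), h1:-1:-1/(2,0,2,1), h2:-1:-1/(2,1,1,1), h2:-2:-1/(2,1,0,1), h3:-1:-1/(2,1,2,0)
[(1,1,2,1)] X move#2: h0:-1:-1/(0,1,2,1), h1:-1:-1/(1,0,2,1), h2:-1:+1/(1,1,1,1)*, h2:-2:-1/(1,1,0,1), h3:-1:-1/(1,1,2,0)
[(1,1,1,1)] O move#3: h0:-1:-1/(0,1,1,1)*, h1:-1:-1/(1,0,1,1), h2:-1:-1/(1,1,0,1), h3:-1:-1/(1,1,1,0)
[(0,1,1,1)] X move#4: h1:-1:+1/(0,0,1,1)*, h2:-1:+1/(0,1,0,1), h3:-1:+1/(0,1,1,0)
[(0,0,1,1)] O move#5: h2:-1:-1/(0,0,0,1)*, h3:-1:-1/(0,0,1,0)
[(0,0,0,1)] X move#6: h3:-1:+1/(0,0,0,0)*
[(0,0,0,0)] end (terminal -1, O#7); searched (2,1,2,1) to 6

O winning at [(2,1,2,1)]: False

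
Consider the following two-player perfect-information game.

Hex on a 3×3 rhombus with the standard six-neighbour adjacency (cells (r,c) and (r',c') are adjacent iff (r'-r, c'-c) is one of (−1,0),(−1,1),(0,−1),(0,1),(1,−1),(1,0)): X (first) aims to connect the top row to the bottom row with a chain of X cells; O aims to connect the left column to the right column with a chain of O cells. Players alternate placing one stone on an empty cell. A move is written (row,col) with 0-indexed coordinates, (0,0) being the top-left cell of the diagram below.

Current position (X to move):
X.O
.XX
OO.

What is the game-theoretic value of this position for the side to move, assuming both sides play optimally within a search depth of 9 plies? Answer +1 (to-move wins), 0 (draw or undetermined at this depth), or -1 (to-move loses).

ply 1, X at X.O/.XX/OO. | (0,1)=-1→XXO/.XX/OO.; (1,0)=-1→X.O/XXX/OO.; (2,2)=+1→X.O/.XX/OOX*
ply 2, O at X.O/.XX/OOX | (0,1)=-1→XOO/.XX/OOX*; (1,0)=-1→X.O/OXX/OOX
ply 3, X at XOO/.XX/OOX | (1,0)=+1→XOO/XXX/OOX*
ply 4: XOO/XXX/OOX is terminal -1 (O); from X.O/.XX/OO. depth 9

value(X.O/.XX/OO., X) = +1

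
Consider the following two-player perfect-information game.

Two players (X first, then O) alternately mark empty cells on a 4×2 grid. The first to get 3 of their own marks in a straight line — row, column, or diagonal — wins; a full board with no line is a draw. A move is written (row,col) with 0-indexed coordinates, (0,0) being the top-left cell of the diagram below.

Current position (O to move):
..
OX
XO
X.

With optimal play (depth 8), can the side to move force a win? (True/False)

O winning at [../OX/XO/X.]: False

ply 1, O at ../OX/XO/X. | (0,0)=+0→O./OX/XO/X.*; (0,1)=+0→.O/OX/XO/X.; (3,1)=+0→../OX/XO/XO
ply 2, X at O./OX/XO/X. | (0,1)=+0→OX/OX/XO/X.*; (3,1)=+0→O./OX/XO/XX
ply 3, O at OX/OX/XO/X. | (3,1)=+0→OX/OX/XO/XO*
ply 4: OX/OX/XO/XO is terminal +0 (X); from ../OX/XO/X. depth 8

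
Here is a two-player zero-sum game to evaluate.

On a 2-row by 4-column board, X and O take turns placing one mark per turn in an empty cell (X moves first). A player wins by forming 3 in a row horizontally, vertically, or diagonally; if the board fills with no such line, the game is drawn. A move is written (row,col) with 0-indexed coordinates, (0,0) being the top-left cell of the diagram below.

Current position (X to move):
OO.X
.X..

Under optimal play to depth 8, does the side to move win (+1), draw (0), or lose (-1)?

[OO.X/.X..] X move#1: (0,2):+0/OOXX/.X..*, (1,0):-1/OO.X/XX.., (1,2):-1/OO.X/.XX., (1,3):-1/OO.X/.X.X
[OOXX/.X..] O move#2: (1,0):+0/OOXX/OX..*, (1,2):+0/OOXX/.XO., (1,3):+0/OOXX/.X.O
[OOXX/OX..] X move#3: (1,2):+0/OOXX/OXX.*, (1,3):+0/OOXX/OX.X
[OOXX/OXX.] O move#4: (1,3):+0/OOXX/OXXO*
[OOXX/OXXO] end (terminal +0, X#5); searched OO.X/.X.. to 8

value(OO.X/.X.., X) = 0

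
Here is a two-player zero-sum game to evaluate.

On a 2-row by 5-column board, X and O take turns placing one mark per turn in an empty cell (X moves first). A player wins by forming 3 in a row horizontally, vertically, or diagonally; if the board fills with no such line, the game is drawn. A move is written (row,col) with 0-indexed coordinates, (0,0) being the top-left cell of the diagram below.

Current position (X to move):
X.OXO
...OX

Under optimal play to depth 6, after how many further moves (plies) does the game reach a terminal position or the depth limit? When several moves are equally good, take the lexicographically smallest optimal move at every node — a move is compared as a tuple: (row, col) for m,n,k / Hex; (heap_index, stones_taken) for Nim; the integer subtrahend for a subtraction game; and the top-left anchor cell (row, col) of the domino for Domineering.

PV length from [X.OXO/...OX]: 4 plies

ply 1, X at X.OXO/...OX | (0,1)=+0→XXOXO/...OX*; (1,0)=+0→X.OXO/X..OX; (1,1)=+0→X.OXO/.X.OX; (1,2)=+0→X.OXO/..XOX
ply 2, O at XXOXO/...OX | (1,0)=+0→XXOXO/O..OX*; (1,1)=+0→XXOXO/.O.OX; (1,2)=+0→XXOXO/..OOX
ply 3, X at XXOXO/O..OX | (1,1)=+0→XXOXO/OX.OX*; (1,2)=+0→XXOXO/O.XOX
ply 4, O at XXOXO/OX.OX | (1,2)=+0→XXOXO/OXOOX*
ply 5: XXOXO/OXOOX is terminal +0 (X); from X.OXO/...OX depth 6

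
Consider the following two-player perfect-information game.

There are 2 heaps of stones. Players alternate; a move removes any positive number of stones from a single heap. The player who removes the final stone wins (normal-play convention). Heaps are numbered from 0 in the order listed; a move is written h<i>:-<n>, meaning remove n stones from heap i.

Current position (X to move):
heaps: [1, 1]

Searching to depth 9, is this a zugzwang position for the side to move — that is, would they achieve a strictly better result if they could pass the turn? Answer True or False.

zugzwang((1,1), X) = True

ply 1, X at (1,1) | h0:-1=-1→(0,1)*; h1:-1=-1→(1,0)
ply 2, O at (0,1) | h1:-1=+1→(0,0)*
ply 3: (0,0) is terminal -1 (X); from (1,1) depth 9
if X skipped the turn, O would face:
~ ply 1, O at (1,1) | h0:-1=-1→(0,1)*; h1:-1=-1→(1,0)
~ ply 2, X at (0,1) | h1:-1=+1→(0,0)*
~ ply 3: (0,0) is terminal -1 (O); from (1,1) depth 9
compare (X): move=-1 vs pass=+1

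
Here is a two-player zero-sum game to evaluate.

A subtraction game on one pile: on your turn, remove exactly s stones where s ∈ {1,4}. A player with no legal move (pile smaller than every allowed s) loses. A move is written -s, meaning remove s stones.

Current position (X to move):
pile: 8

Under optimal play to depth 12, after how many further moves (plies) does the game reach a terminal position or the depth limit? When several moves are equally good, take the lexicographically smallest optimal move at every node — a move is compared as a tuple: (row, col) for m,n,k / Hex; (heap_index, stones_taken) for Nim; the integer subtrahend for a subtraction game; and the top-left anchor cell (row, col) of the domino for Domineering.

p1 X@[8]: -1[7]+1* -4[4]-1
p2 O@[7]: -1[6]-1* -4[3]-1
p3 X@[6]: -1[5]+1* -4[2]+1
p4 O@[5]: -1[4]-1* -4[1]-1
p5 X@[4]: -1[3]-1 -4[0]+1*
p6 O@[0] terminal -1; root [8] d12

PV length from [8]: 5 plies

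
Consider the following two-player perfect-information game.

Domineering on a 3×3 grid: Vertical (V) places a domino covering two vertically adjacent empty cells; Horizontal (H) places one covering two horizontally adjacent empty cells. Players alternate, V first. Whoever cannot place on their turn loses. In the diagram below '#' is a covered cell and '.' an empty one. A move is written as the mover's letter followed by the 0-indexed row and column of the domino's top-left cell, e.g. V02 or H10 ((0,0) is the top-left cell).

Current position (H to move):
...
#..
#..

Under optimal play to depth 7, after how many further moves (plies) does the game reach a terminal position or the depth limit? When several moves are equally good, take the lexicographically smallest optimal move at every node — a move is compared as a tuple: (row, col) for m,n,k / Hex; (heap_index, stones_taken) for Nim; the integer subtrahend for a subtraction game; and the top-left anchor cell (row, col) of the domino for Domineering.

[.../#../#..] H move#1: H00:-1/##./#../#.., H01:-1/.##/#../#.., H11:+1/.../###/#..*, H21:-1/.../#../###
[.../###/#..] end (terminal -1, V#2); searched .../#../#.. to 7

PV length from [.../#../#..]: 1 ply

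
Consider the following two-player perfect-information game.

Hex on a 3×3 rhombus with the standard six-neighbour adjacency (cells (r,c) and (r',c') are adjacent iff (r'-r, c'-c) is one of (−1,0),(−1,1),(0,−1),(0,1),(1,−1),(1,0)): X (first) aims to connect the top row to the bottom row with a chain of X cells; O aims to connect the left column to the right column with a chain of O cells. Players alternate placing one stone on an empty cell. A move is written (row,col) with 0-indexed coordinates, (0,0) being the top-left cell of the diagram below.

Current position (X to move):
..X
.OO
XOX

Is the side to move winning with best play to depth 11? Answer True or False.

X winning at [..X/.OO/XOX]: True

[..X/.OO/XOX] X move#1: (0,0):-1/X.X/.OO/XOX, (0,1):-1/.XX/.OO/XOX, (1,0):+1/..X/XOO/XOX*
[..X/XOO/XOX] O move#2: (0,0):-1/O.X/XOO/XOX*, (0,1):-1/.OX/XOO/XOX
[O.X/XOO/XOX] X move#3: (0,1):+1/OXX/XOO/XOX*
[OXX/XOO/XOX] end (terminal -1, O#4); searched ..X/.OO/XOX to 11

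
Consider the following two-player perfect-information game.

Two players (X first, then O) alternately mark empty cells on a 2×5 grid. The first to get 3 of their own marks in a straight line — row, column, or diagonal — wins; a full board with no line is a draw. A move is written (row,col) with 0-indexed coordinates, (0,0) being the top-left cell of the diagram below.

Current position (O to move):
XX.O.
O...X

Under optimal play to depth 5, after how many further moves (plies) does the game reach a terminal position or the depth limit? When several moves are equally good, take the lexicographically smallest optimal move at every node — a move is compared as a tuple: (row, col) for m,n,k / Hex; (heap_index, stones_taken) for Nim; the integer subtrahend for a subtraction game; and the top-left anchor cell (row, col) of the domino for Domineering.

p1 O@[XX.O./O...X]: (0,2)[XXOO./O...X]+0* (0,4)[XX.OO/O...X]-1 (1,1)[XX.O./OO..X]-1 (1,2)[XX.O./O.O.X]-1 (1,3)[XX.O./O..OX]-1
p2 X@[XXOO./O...X]: (0,4)[XXOOX/O...X]+0* (1,1)[XXOO./OX..X]-1 (1,2)[XXOO./O.X.X]-1 (1,3)[XXOO./O..XX]-1
p3 O@[XXOOX/O...X]: (1,1)[XXOOX/OO..X]+0* (1,2)[XXOOX/O.O.X]+0 (1,3)[XXOOX/O..OX]+0
p4 X@[XXOOX/OO..X]: (1,2)[XXOOX/OOX.X]+0* (1,3)[XXOOX/OO.XX]-1
p5 O@[XXOOX/OOX.X]: (1,3)[XXOOX/OOXOX]+0*
p6 X@[XXOOX/OOXOX] terminal +0; root [XX.O./O...X] d5

PV length from [XX.O./O...X]: 5 plies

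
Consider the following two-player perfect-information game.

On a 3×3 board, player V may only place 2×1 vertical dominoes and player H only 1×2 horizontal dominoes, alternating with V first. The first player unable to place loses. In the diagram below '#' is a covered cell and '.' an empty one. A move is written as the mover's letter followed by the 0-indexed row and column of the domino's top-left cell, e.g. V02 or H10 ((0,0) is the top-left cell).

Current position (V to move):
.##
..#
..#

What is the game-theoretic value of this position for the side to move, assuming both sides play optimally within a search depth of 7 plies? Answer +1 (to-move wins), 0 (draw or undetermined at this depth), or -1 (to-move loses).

[.##/..#/..#] V move#1: V00:-1/###/#.#/..#, V10:+1/.##/#.#/#.#*, V11:+1/.##/.##/.##
[.##/#.#/#.#] end (terminal -1, H#2); searched .##/..#/..# to 7

value(.##/..#/..#, V) = +1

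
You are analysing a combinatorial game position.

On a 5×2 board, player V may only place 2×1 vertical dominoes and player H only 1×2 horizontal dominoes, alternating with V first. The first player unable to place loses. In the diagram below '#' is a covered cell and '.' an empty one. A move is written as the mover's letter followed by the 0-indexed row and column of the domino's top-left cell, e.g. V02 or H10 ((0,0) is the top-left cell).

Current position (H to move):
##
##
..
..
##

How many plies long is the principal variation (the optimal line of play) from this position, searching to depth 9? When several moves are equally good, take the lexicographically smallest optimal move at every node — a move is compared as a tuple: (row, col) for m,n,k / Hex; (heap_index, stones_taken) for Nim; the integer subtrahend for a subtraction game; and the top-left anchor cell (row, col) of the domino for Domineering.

PV length from [##/##/../../##]: 1 ply

ply 1, H at ##/##/../../## | H20=+1→##/##/##/../##*; H30=+1→##/##/../##/##
ply 2: ##/##/##/../## is terminal -1 (V); from ##/##/../../## depth 9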